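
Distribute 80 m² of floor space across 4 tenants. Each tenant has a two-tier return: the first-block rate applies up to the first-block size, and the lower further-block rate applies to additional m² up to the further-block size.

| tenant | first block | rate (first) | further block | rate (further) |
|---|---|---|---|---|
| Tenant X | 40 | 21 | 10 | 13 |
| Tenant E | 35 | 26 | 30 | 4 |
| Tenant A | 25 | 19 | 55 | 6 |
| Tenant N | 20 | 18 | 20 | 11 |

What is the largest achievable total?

Rank every tier by rate: Tenant E/tier1 26 > Tenant X/tier1 21 > Tenant A/tier1 19 > Tenant N/tier1 18 > Tenant X/tier2 13 > Tenant N/tier2 11 > Tenant A/tier2 6 > Tenant E/tier2 4.
Tenant E tier1 at 26: fill all 35 → 45 left.
Tenant X/tier1 (21): +40 → 5 left.
Tenant A/tier1: +5 of 25 at 19; pool empty.
Total = 26×35 + 21×40 + 19×5 = 1845.

1845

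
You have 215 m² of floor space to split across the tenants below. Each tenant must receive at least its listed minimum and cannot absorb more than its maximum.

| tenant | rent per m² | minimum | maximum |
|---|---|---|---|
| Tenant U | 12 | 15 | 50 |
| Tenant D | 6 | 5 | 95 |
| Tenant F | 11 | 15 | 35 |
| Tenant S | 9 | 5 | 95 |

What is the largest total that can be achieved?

2050

Meeting every minimum uses 15+5+15+5 = 40 m², leaving 175.
Order the tenants by rent per m²: Tenant U 12 > Tenant F 11 > Tenant S 9 > Tenant D 6.
Give Tenant U 35 more to hit its cap of 50 — 140 left.
Tenant F takes 20 more to reach its cap of 35 — 120 left.
Give Tenant S 90 more to hit its cap of 95 — 30 left.
Only 30 left; Tenant D takes them to reach 35.
Total = 12×50 + 6×35 + 11×35 + 9×95 = 2050.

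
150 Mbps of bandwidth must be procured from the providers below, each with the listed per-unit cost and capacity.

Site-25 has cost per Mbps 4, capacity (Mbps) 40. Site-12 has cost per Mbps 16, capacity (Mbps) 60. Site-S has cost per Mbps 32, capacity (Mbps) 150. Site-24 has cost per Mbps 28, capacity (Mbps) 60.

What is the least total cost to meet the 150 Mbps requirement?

2520

Cheapest first:
Site-25 (4): use full 40 ; 110 Mbps to go.
Site-12 at 16: take all 60 Mbps ; 50 still needed.
Site-24 (28): take the remaining 50 ; done.
Site-S: unused.
Cost = 40×4 + 60×16 + 50×28 = 2520.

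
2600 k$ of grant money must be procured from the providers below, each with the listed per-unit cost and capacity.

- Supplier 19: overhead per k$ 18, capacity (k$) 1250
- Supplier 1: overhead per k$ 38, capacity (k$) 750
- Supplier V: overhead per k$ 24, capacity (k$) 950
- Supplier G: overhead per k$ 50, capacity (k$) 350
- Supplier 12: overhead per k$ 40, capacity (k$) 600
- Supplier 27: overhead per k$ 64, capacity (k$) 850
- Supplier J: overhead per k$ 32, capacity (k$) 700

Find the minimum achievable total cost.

Use providers in increasing cost order.
Take 1250 from Supplier 19 at 18 ; need 1350 more.
Supplier V at 24: take all 950 k$ ; 400 still needed.
Take 400 from Supplier J at 32 to finish.
Supplier 1, Supplier 12, Supplier G, Supplier 27: unused.
Cost = 1250×18 + 950×24 + 400×32 = 58100.

58100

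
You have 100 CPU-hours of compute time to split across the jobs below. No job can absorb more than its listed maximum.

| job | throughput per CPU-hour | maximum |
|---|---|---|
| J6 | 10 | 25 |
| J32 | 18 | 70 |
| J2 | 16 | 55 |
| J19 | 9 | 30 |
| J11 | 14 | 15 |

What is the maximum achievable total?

Highest throughput per CPU-hour first: J32 18 > J2 16 > J11 14 > J6 10 > J19 9.
Give J32 70 to hit its cap of 70 ; 30 left.
J2: +30 (room for 55) → 30. Pool exhausted.
Total = 18×70 + 16×30 = 1740.

1740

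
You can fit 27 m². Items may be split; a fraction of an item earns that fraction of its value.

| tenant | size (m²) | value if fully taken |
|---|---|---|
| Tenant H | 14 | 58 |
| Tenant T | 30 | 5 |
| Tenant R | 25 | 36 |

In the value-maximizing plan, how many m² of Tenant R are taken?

13

Sort by value density: Tenant H 58/14≈4.14, Tenant R 36/25≈1.44, Tenant T 5/30≈0.167.
Take all of Tenant H (14 m², value 58) ; 13 m² left.
Only 13 m² remain; take 13/25 of Tenant R for value 36×13/25 = 18.72.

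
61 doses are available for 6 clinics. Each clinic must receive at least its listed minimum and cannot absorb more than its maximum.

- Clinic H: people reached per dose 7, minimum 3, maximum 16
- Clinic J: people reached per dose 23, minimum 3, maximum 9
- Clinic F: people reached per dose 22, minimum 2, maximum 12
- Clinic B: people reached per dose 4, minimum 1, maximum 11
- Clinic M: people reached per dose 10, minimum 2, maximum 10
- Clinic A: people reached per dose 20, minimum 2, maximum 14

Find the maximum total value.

Meeting every minimum uses 3+3+2+1+2+2 = 13 doses, leaving 48.
Rank by people reached per dose: Clinic J 23 > Clinic F 22 > Clinic A 20 > Clinic M 10 > Clinic H 7 > Clinic B 4.
Clinic J takes 6 more to reach its cap of 9 — 42 left.
Clinic F takes 10 more to reach its cap of 12 — 32 left.
Clinic A takes 12 more to reach its cap of 14 — 20 left.
Give Clinic M 8 more to hit its cap of 10 — 12 left.
Clinic H has room for 13 more but only 12 remain, so it gets 15.
Total = 7×15 + 23×9 + 22×12 + 4×1 + 10×10 + 20×14 = 960.

960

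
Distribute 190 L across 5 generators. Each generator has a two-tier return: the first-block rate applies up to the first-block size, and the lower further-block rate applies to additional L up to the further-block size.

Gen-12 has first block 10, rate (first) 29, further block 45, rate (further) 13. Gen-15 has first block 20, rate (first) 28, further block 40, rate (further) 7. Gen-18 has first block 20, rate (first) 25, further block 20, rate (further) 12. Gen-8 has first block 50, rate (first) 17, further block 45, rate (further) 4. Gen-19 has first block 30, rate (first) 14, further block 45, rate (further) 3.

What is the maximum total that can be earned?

3385

Order all 10 blocks by rate: Gen-12/first 29 > Gen-15/first 28 > Gen-18/first 25 > Gen-8/first 17 > Gen-19/first 14 > Gen-12/second 13 > Gen-18/second 12 > Gen-15/second 7 > Gen-8/second 4 > Gen-19/second 3.
Fill Gen-12 first block (10 at 29) — 180 left.
Fill Gen-15 first block (20 at 28) — 160 left.
Gen-18/first (25): +20 — 140 left.
Gen-8/first (17): +50 — 90 left.
Fill Gen-19 first block (30 at 14) — 60 left.
Gen-12/second (13): +45 — 15 left.
Gen-18/second: +15 of 20 at 12; pool empty.
Total = 29×10 + 28×20 + 25×20 + 17×50 + 14×30 + 13×45 + 12×15 = 3385.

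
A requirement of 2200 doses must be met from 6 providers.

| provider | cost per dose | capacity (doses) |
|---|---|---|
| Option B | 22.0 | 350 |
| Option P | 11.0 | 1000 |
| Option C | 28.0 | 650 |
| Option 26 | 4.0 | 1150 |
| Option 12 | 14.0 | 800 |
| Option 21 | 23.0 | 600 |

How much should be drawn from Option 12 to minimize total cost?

50

Cheapest first:
Option 26 (4.0): use full 1150 → 1050 doses to go.
Take 1000 from Option P at 11.0 → need 50 more.
Option 12 (14.0): take the remaining 50 → done.
Option B, Option 21, Option C: unused.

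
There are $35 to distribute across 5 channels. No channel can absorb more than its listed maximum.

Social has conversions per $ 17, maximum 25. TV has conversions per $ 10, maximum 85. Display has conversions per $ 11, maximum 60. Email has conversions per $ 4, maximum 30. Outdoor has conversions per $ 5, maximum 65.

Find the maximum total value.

535

Order the channels by conversions per $: Social 17 > Display 11 > TV 10 > Outdoor 5 > Email 4.
Give Social 25 to hit its cap of 25 — 10 left.
Only 10 left; Display takes them to reach 10.
Total = 17×25 + 11×10 = 535.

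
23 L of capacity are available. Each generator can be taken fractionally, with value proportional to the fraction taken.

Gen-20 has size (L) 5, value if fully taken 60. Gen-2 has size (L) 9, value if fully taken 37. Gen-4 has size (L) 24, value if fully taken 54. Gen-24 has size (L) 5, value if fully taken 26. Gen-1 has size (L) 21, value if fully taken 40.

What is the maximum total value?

132

Sort by value density: Gen-20 60/5≈12, Gen-24 26/5≈5.2, Gen-2 37/9≈4.11, Gen-4 54/24≈2.25, Gen-1 40/21≈1.9.
All 5 L of Gen-20 fit (value 60) — 18 remain.
All 5 L of Gen-24 fit (value 26) — 13 remain.
Take all of Gen-2 (9 L, value 37) — 4 L left.
Fill the last 4 L with part of Gen-4: 4/24 of it earns 9.
Total value = 132.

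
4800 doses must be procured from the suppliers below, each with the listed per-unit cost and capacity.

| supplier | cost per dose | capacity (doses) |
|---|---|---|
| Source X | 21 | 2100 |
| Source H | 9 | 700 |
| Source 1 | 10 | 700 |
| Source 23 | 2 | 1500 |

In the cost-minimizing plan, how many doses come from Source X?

Cheapest first:
Source 23 (2): use full 1500 → 3300 doses to go.
Source H at 9: take all 700 doses → 2600 still needed.
Source 1 at 10: take all 700 doses → 1900 still needed.
Source X (21): take the remaining 1900 → done.

1900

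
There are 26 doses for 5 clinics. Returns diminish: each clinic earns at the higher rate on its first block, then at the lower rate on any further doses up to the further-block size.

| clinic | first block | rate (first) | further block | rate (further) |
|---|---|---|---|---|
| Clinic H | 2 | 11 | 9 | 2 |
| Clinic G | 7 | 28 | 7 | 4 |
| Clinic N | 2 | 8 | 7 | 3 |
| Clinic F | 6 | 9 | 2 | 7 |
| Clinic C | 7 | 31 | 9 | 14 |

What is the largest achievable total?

Order all 10 blocks by rate: Clinic C/first 31 > Clinic G/first 28 > Clinic C/second 14 > Clinic H/first 11 > Clinic F/first 9 > Clinic N/first 8 > Clinic F/second 7 > Clinic G/second 4 > Clinic N/second 3 > Clinic H/second 2.
Fill Clinic C first block (7 at 31) → 19 left.
Fill Clinic G first block (7 at 28) → 12 left.
Clinic C second at 14: fill all 9 → 3 left.
Clinic H/first (11): +2 → 1 left.
Clinic F first at 9: only 1 left, fill 1.
Total = 31×7 + 28×7 + 14×9 + 11×2 + 9×1 = 570.

570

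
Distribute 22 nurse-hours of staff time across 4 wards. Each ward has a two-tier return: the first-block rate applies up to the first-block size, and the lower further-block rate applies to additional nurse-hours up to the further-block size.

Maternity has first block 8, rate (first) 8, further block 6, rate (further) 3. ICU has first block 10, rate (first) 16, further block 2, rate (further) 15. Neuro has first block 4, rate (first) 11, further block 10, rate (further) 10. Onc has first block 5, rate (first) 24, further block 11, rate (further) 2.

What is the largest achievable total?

Rank every tier by rate: Onc/first 24 > ICU/first 16 > ICU/second 15 > Neuro/first 11 > Neuro/second 10 > Maternity/first 8 > Maternity/second 3 > Onc/second 2.
Onc first at 24: fill all 5 — 17 left.
ICU/first (16): +10 — 7 left.
ICU/second (15): +2 — 5 left.
Neuro first at 11: fill all 4 — 1 left.
Neuro second at 10: only 1 left, fill 1.
Total = 24×5 + 16×10 + 15×2 + 11×4 + 10×1 = 364.

364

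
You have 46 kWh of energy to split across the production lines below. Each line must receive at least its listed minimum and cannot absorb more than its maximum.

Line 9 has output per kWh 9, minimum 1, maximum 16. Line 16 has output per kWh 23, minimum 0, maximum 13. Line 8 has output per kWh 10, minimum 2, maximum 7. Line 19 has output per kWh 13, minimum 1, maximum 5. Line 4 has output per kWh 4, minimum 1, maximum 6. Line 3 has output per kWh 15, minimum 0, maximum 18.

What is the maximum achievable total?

726

Meeting every minimum uses 1+0+2+1+1+0 = 5 kWh, leaving 41.
Rank by output per kWh: Line 16 23 > Line 3 15 > Line 19 13 > Line 8 10 > Line 9 9 > Line 4 4.
Give Line 16 13 more to hit its cap of 13 → 28 left.
Line 3 takes 18 more to reach its cap of 18 → 10 left.
Line 19 takes 4 more to reach its cap of 5 → 6 left.
Line 8: +5 to 7 (cap) → 1 left.
Line 9 has room for 15 more but only 1 remain, so it gets 2.
Total = 9×2 + 23×13 + 10×7 + 13×5 + 4×1 + 15×18 = 726.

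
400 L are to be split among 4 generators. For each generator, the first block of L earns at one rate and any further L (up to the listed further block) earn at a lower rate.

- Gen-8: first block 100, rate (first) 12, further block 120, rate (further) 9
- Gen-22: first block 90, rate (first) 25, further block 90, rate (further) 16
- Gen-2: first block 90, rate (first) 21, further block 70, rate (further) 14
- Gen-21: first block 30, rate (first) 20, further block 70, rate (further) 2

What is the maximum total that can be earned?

Treat each block as its own option and order by rate: Gen-22/T1 25 > Gen-2/T1 21 > Gen-21/T1 20 > Gen-22/T2 16 > Gen-2/T2 14 > Gen-8/T1 12 > Gen-8/T2 9 > Gen-21/T2 2.
Gen-22/T1 (25): +90 → 310 left.
Gen-2/T1 (21): +90 → 220 left.
Gen-21 T1 at 20: fill all 30 → 190 left.
Fill Gen-22 T2 block (90 at 16) → 100 left.
Gen-2 T2 at 14: fill all 70 → 30 left.
Gen-8 T1 at 12: only 30 left, fill 30.
Total = 25×90 + 21×90 + 20×30 + 16×90 + 14×70 + 12×30 = 7520.

7520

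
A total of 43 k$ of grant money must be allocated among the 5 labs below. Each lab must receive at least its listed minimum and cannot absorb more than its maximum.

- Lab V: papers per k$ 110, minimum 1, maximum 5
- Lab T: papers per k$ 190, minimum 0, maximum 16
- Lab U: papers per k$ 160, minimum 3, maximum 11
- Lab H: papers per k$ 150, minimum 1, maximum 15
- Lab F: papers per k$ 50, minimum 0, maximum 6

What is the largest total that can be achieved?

Meeting every minimum uses 1+0+3+1+0 = 5 k$, leaving 38.
Rank by papers per k$: Lab T 190 > Lab U 160 > Lab H 150 > Lab V 110 > Lab F 50.
Lab T takes 16 more to reach its cap of 16 — 22 left.
Give Lab U 8 more to hit its cap of 11 — 14 left.
Lab H: +14 to 15 (cap) — 0 left.
Total = 110×1 + 190×16 + 160×11 + 150×15 = 7160.

7160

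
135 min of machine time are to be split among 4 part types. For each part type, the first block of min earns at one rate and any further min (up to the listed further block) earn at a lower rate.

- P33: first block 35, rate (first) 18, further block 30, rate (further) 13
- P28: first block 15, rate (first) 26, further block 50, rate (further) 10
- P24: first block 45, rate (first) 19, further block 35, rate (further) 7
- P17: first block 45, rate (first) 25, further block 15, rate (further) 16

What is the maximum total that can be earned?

Treat each block as its own option and order by rate: P28/T1 26 > P17/T1 25 > P24/T1 19 > P33/T1 18 > P17/T2 16 > P33/T2 13 > P28/T2 10 > P24/T2 7.
P28 T1 at 26: fill all 15 ; 120 left.
P17/T1 (25): +45 ; 75 left.
P24/T1 (19): +45 ; 30 left.
P33/T1: +30 of 35 at 18; pool empty.
Total = 26×15 + 25×45 + 19×45 + 18×30 = 2910.

2910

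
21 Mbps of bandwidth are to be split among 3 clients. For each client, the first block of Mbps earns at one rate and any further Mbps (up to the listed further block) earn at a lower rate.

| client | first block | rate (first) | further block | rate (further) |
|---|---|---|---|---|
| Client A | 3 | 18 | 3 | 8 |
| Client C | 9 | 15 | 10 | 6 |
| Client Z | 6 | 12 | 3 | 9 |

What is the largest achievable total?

Rank every tier by rate: Client A/tier1 18 > Client C/tier1 15 > Client Z/tier1 12 > Client Z/tier2 9 > Client A/tier2 8 > Client C/tier2 6.
Client A tier1 at 18: fill all 3 ; 18 left.
Client C/tier1 (15): +9 ; 9 left.
Fill Client Z tier1 block (6 at 12) ; 3 left.
Client Z tier2 at 9: fill all 3 ; 0 left.
Total = 18×3 + 15×9 + 12×6 + 9×3 = 288.

288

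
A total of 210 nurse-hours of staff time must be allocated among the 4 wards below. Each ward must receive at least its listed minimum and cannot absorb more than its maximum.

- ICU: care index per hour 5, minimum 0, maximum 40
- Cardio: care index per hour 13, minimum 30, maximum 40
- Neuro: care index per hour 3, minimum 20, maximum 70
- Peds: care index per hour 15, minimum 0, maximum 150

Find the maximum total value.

Meeting every minimum uses 0+30+20+0 = 50 nurse-hours, leaving 160.
Highest care index per hour first: Peds 15 > Cardio 13 > ICU 5 > Neuro 3.
Give Peds 150 more to hit its cap of 150 ; 10 left.
Cardio takes 10 more to reach its cap of 40 ; 0 left.
Total = 13×40 + 3×20 + 15×150 = 2830.

2830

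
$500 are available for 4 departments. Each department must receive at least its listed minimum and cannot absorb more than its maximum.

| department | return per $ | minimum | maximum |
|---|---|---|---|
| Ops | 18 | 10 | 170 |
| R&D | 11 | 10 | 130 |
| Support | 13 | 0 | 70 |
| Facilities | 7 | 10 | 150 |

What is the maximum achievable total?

Meeting every minimum uses 10+10+0+10 = 30 $, leaving 470.
Order the departments by return per $: Ops 18 > Support 13 > R&D 11 > Facilities 7.
Ops takes 160 more to reach its cap of 170 ; 310 left.
Give Support 70 more to hit its cap of 70 ; 240 left.
R&D: +120 to 130 (cap) ; 120 left.
Facilities: +120 (room for 140) → 130. Pool exhausted.
Total = 18×170 + 11×130 + 13×70 + 7×130 = 6310.

6310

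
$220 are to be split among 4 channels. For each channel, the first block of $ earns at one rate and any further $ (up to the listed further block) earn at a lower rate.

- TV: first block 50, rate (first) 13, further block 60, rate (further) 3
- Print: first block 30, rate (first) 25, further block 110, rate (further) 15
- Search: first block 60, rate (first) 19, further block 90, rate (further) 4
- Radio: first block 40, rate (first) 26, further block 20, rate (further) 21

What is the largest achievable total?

Order all 8 blocks by rate: Radio/first 26 > Print/first 25 > Radio/second 21 > Search/first 19 > Print/second 15 > TV/first 13 > Search/second 4 > TV/second 3.
Fill Radio first block (40 at 26) ; 180 left.
Print first at 25: fill all 30 ; 150 left.
Fill Radio second block (20 at 21) ; 130 left.
Fill Search first block (60 at 19) ; 70 left.
Print second at 15: only 70 left, fill 70.
Total = 26×40 + 25×30 + 21×20 + 19×60 + 15×70 = 4400.

4400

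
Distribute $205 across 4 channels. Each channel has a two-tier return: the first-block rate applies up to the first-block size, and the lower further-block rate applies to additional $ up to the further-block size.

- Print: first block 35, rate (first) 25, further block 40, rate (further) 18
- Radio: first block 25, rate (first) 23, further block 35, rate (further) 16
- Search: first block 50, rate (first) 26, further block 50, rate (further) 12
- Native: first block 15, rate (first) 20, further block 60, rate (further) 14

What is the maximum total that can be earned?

4400

Treat each block as its own option and order by rate: Search/T1 26 > Print/T1 25 > Radio/T1 23 > Native/T1 20 > Print/T2 18 > Radio/T2 16 > Native/T2 14 > Search/T2 12.
Fill Search T1 block (50 at 26) → 155 left.
Print T1 at 25: fill all 35 → 120 left.
Radio/T1 (23): +25 → 95 left.
Native T1 at 20: fill all 15 → 80 left.
Print T2 at 18: fill all 40 → 40 left.
Radio T2 at 16: fill all 35 → 5 left.
Native T2 at 14: only 5 left, fill 5.
Total = 26×50 + 25×35 + 23×25 + 20×15 + 18×40 + 16×35 + 14×5 = 4400.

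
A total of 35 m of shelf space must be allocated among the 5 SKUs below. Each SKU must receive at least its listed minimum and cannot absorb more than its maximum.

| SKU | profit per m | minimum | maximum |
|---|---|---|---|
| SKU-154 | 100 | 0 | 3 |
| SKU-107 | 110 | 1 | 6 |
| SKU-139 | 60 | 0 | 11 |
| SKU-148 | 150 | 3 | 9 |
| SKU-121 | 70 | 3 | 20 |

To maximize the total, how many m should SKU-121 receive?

Meeting every minimum uses 0+1+0+3+3 = 7 m, leaving 28.
Highest profit per m first: SKU-148 150 > SKU-107 110 > SKU-154 100 > SKU-121 70 > SKU-139 60.
SKU-148: +6 to 9 (cap) ; 22 left.
SKU-107 takes 5 more to reach its cap of 6 ; 17 left.
SKU-154 takes 3 more to reach its cap of 3 ; 14 left.
SKU-121 has room for 17 more but only 14 remain, so it gets 17.

17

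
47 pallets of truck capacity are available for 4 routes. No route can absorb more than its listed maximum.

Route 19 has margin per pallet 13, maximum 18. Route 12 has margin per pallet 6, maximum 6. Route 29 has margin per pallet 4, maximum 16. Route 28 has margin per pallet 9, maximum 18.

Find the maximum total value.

452

Highest margin per pallet first: Route 19 13 > Route 28 9 > Route 12 6 > Route 29 4.
Give Route 19 18 to hit its cap of 18 — 29 left.
Route 28 takes 18 to reach its cap of 18 — 11 left.
Give Route 12 6 to hit its cap of 6 — 5 left.
Route 29: +5 (room for 16) → 5. Pool exhausted.
Total = 13×18 + 6×6 + 4×5 + 9×18 = 452.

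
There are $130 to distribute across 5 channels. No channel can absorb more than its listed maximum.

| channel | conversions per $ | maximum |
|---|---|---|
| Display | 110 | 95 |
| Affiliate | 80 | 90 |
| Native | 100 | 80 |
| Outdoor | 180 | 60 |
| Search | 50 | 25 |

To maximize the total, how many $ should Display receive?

Order the channels by conversions per $: Outdoor 180 > Display 110 > Native 100 > Affiliate 80 > Search 50.
Give Outdoor 60 to hit its cap of 60 — 70 left.
Only 70 left; Display takes them to reach 70.

70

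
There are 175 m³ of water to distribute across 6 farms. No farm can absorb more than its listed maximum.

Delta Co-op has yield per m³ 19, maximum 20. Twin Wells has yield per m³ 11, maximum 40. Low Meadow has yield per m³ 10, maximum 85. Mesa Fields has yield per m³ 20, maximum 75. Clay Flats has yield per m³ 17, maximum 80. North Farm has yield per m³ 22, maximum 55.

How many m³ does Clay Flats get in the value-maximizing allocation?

25

Rank by yield per m³: North Farm 22 > Mesa Fields 20 > Delta Co-op 19 > Clay Flats 17 > Twin Wells 11 > Low Meadow 10.
North Farm: +55 to 55 (cap) → 120 left.
Mesa Fields: +75 to 75 (cap) → 45 left.
Give Delta Co-op 20 to hit its cap of 20 → 25 left.
Only 25 left; Clay Flats takes them to reach 25.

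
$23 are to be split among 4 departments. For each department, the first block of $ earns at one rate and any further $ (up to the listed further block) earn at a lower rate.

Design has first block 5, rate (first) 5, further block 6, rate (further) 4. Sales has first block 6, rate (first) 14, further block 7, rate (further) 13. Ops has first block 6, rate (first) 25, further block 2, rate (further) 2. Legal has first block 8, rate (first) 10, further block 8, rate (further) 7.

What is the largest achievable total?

365

Treat each block as its own option and order by rate: Ops/T1 25 > Sales/T1 14 > Sales/T2 13 > Legal/T1 10 > Legal/T2 7 > Design/T1 5 > Design/T2 4 > Ops/T2 2.
Ops T1 at 25: fill all 6 ; 17 left.
Sales/T1 (14): +6 ; 11 left.
Sales/T2 (13): +7 ; 4 left.
Legal T1 at 10: only 4 left, fill 4.
Total = 25×6 + 14×6 + 13×7 + 10×4 = 365.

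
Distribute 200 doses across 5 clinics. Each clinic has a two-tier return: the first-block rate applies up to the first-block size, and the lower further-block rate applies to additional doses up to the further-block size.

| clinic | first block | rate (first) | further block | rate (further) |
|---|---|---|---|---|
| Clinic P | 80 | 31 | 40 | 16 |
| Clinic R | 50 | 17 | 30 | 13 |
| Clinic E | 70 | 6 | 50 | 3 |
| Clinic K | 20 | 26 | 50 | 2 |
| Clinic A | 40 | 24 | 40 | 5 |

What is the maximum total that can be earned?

Order all 10 blocks by rate: Clinic P/first 31 > Clinic K/first 26 > Clinic A/first 24 > Clinic R/first 17 > Clinic P/second 16 > Clinic R/second 13 > Clinic E/first 6 > Clinic A/second 5 > Clinic E/second 3 > Clinic K/second 2.
Clinic P/first (31): +80 ; 120 left.
Clinic K first at 26: fill all 20 ; 100 left.
Clinic A first at 24: fill all 40 ; 60 left.
Fill Clinic R first block (50 at 17) ; 10 left.
Clinic P/second: +10 of 40 at 16; pool empty.
Total = 31×80 + 26×20 + 24×40 + 17×50 + 16×10 = 4970.

4970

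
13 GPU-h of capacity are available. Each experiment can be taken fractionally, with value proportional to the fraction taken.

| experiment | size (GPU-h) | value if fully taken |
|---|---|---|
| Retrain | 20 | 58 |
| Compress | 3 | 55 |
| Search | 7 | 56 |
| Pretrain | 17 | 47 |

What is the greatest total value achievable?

119.7

Rank by value-to-size ratio: Compress 55/3≈18.3, Search 56/7≈8, Retrain 58/20≈2.9, Pretrain 47/17≈2.76.
All 3 GPU-h of Compress fit (value 55) → 10 remain.
Search: take in full, 7 GPU-h for value 56 → 3 left.
Only 3 GPU-h remain; take 3/20 of Retrain for value 58×3/20 = 8.7.
Total value = 119.7.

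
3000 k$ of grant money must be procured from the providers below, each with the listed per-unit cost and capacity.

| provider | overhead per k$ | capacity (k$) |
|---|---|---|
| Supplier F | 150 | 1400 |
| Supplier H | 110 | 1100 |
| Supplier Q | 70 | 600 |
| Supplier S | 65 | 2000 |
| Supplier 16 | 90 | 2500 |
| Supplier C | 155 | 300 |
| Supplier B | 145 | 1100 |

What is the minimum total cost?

Fill from the cheapest provider first.
Supplier S at 65: take all 2000 k$ → 1000 still needed.
Take 600 from Supplier Q at 70 → need 400 more.
Supplier 16 (90): take the remaining 400 → done.
Supplier H, Supplier B, Supplier F, Supplier C: unused.
Cost = 2000×65 + 600×70 + 400×90 = 208000.

208000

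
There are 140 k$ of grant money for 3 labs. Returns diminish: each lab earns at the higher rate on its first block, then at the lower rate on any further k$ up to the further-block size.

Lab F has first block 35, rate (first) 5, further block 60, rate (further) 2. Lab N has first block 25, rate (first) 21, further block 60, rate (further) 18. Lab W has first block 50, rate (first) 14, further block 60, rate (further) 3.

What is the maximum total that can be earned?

Order all 6 blocks by rate: Lab N/T1 21 > Lab N/T2 18 > Lab W/T1 14 > Lab F/T1 5 > Lab W/T2 3 > Lab F/T2 2.
Lab N/T1 (21): +25 → 115 left.
Lab N T2 at 18: fill all 60 → 55 left.
Lab W T1 at 14: fill all 50 → 5 left.
Lab F T1 at 5: only 5 left, fill 5.
Total = 21×25 + 18×60 + 14×50 + 5×5 = 2330.

2330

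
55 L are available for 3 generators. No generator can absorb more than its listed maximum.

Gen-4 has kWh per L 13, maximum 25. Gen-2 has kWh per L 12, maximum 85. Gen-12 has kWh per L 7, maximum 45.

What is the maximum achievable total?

685

Rank by kWh per L: Gen-4 13 > Gen-2 12 > Gen-12 7.
Gen-4: +25 to 25 (cap) ; 30 left.
Only 30 left; Gen-2 takes them to reach 30.
Total = 13×25 + 12×30 = 685.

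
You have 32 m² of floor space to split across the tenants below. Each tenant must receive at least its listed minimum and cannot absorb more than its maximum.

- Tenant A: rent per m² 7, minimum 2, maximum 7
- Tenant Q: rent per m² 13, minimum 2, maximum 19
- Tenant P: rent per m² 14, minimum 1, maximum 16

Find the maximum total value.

Meeting every minimum uses 2+2+1 = 5 m², leaving 27.
Highest rent per m² first: Tenant P 14 > Tenant Q 13 > Tenant A 7.
Tenant P takes 15 more to reach its cap of 16 — 12 left.
Tenant Q has room for 17 more but only 12 remain, so it gets 14.
Total = 7×2 + 13×14 + 14×16 = 420.

420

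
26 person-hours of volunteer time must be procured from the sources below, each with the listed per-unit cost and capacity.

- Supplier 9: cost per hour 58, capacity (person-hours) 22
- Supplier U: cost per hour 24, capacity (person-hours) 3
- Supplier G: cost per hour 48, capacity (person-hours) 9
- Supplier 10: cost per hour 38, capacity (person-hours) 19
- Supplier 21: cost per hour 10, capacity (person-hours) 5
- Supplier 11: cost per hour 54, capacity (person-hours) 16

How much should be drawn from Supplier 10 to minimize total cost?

18

Fill from the cheapest source first.
Supplier 21 (10): use full 5 → 21 person-hours to go.
Supplier U at 24: take all 3 person-hours → 18 still needed.
Supplier 10 (38): take the remaining 18 → done.
Supplier G, Supplier 11, Supplier 9: unused.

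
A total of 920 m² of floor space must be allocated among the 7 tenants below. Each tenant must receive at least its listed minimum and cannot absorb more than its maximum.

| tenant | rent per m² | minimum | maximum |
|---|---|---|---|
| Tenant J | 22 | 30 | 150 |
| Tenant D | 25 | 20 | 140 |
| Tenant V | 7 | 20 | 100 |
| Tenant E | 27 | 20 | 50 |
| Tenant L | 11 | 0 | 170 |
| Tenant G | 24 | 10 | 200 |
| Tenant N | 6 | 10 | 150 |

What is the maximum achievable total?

Meeting every minimum uses 30+20+20+20+0+10+10 = 110 m², leaving 810.
Order the tenants by rent per m²: Tenant E 27 > Tenant D 25 > Tenant G 24 > Tenant J 22 > Tenant L 11 > Tenant V 7 > Tenant N 6.
Give Tenant E 30 more to hit its cap of 50 ; 780 left.
Give Tenant D 120 more to hit its cap of 140 ; 660 left.
Tenant G: +190 to 200 (cap) ; 470 left.
Tenant J: +120 to 150 (cap) ; 350 left.
Tenant L takes 170 more to reach its cap of 170 ; 180 left.
Give Tenant V 80 more to hit its cap of 100 ; 100 left.
Only 100 left; Tenant N takes them to reach 110.
Total = 22×150 + 25×140 + 7×100 + 27×50 + 11×170 + 24×200 + 6×110 = 16180.

16180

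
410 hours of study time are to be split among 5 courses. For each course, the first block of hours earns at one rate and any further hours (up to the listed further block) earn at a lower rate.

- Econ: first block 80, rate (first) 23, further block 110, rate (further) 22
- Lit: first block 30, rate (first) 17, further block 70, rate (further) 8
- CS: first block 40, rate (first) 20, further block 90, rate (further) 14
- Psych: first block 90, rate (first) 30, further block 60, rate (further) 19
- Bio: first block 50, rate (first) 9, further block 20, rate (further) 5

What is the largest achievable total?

9410

Order all 10 blocks by rate: Psych/T1 30 > Econ/T1 23 > Econ/T2 22 > CS/T1 20 > Psych/T2 19 > Lit/T1 17 > CS/T2 14 > Bio/T1 9 > Lit/T2 8 > Bio/T2 5.
Psych/T1 (30): +90 → 320 left.
Econ T1 at 23: fill all 80 → 240 left.
Econ/T2 (22): +110 → 130 left.
CS T1 at 20: fill all 40 → 90 left.
Psych T2 at 19: fill all 60 → 30 left.
Lit/T1 (17): +30 → 0 left.
Total = 30×90 + 23×80 + 22×110 + 20×40 + 19×60 + 17×30 = 9410.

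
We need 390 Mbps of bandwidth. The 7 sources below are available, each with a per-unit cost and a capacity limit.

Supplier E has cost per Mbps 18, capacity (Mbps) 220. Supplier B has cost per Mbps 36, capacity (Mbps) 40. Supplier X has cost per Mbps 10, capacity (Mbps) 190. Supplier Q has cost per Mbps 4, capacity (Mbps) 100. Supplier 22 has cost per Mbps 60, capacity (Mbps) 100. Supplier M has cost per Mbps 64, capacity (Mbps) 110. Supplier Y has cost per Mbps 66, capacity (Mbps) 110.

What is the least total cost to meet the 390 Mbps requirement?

Fill from the cheapest source first.
Take 100 from Supplier Q at 4 ; need 290 more.
Supplier X at 10: take all 190 Mbps ; 100 still needed.
Supplier E (18): take the remaining 100 ; done.
Supplier B, Supplier 22, Supplier M, Supplier Y: unused.
Cost = 100×4 + 190×10 + 100×18 = 4100.

4100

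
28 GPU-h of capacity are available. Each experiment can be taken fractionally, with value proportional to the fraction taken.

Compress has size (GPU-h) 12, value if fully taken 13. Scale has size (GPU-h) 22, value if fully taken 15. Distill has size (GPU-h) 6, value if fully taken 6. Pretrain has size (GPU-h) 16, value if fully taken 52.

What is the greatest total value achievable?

Sort by value density: Pretrain 52/16≈3.25, Compress 13/12≈1.08, Distill 6/6≈1, Scale 15/22≈0.682.
All 16 GPU-h of Pretrain fit (value 52) ; 12 remain.
All 12 GPU-h of Compress fit (value 13) ; 0 remain.
Total value = 65.

65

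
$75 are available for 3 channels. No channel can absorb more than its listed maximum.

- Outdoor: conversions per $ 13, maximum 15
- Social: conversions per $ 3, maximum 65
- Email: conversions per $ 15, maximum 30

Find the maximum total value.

735

Highest conversions per $ first: Email 15 > Outdoor 13 > Social 3.
Email: +30 to 30 (cap) → 45 left.
Give Outdoor 15 to hit its cap of 15 → 30 left.
Social has room for 65 but only 30 remain, so it gets 30.
Total = 13×15 + 3×30 + 15×30 = 735.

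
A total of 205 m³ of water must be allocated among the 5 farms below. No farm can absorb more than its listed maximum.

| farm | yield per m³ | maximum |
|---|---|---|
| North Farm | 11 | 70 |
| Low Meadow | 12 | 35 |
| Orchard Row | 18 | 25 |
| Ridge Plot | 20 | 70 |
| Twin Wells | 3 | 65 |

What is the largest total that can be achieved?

3055

Rank by yield per m³: Ridge Plot 20 > Orchard Row 18 > Low Meadow 12 > North Farm 11 > Twin Wells 3.
Give Ridge Plot 70 to hit its cap of 70 — 135 left.
Orchard Row: +25 to 25 (cap) — 110 left.
Low Meadow: +35 to 35 (cap) — 75 left.
North Farm takes 70 to reach its cap of 70 — 5 left.
Twin Wells: +5 (room for 65) → 5. Pool exhausted.
Total = 11×70 + 12×35 + 18×25 + 20×70 + 3×5 = 3055.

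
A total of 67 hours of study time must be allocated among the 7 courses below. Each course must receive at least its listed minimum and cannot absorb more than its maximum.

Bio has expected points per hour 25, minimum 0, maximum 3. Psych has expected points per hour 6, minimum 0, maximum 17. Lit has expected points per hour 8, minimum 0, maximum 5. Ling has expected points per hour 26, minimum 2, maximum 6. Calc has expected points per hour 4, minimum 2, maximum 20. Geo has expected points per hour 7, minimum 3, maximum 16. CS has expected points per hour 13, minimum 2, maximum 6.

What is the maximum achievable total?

Meeting every minimum uses 0+0+0+2+2+3+2 = 9 hours, leaving 58.
Rank by expected points per hour: Ling 26 > Bio 25 > CS 13 > Lit 8 > Geo 7 > Psych 6 > Calc 4.
Give Ling 4 more to hit its cap of 6 → 54 left.
Bio: +3 to 3 (cap) → 51 left.
Give CS 4 more to hit its cap of 6 → 47 left.
Give Lit 5 more to hit its cap of 5 → 42 left.
Give Geo 13 more to hit its cap of 16 → 29 left.
Give Psych 17 more to hit its cap of 17 → 12 left.
Calc: +12 (room for 18) → 14. Pool exhausted.
Total = 25×3 + 6×17 + 8×5 + 26×6 + 4×14 + 7×16 + 13×6 = 619.

619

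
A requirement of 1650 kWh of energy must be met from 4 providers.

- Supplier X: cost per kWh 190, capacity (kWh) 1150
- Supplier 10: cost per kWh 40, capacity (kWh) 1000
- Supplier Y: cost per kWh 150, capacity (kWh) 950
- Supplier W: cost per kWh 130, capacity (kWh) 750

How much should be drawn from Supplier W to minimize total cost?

Cheapest first:
Supplier 10 at 40: take all 1000 kWh ; 650 still needed.
Supplier W (130): take the remaining 650 ; done.
Supplier Y, Supplier X: unused.

650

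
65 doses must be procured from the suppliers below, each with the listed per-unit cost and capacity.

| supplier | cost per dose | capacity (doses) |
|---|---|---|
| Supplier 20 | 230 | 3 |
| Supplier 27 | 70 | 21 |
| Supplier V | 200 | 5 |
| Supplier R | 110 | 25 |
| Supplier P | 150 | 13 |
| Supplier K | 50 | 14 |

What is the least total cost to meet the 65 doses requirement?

Fill from the cheapest supplier first.
Take 14 from Supplier K at 50 ; need 51 more.
Supplier 27 (70): use full 21 ; 30 doses to go.
Supplier R (110): use full 25 ; 5 doses to go.
Supplier P (150): take the remaining 5 ; done.
Supplier V, Supplier 20: unused.
Cost = 14×50 + 21×70 + 25×110 + 5×150 = 5670.

5670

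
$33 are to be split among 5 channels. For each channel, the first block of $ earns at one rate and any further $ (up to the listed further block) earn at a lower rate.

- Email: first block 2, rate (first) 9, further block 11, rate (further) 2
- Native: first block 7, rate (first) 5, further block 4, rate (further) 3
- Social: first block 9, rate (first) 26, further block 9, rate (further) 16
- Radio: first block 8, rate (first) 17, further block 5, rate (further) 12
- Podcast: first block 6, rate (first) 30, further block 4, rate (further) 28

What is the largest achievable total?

758

Treat each block as its own option and order by rate: Podcast/tier1 30 > Podcast/tier2 28 > Social/tier1 26 > Radio/tier1 17 > Social/tier2 16 > Radio/tier2 12 > Email/tier1 9 > Native/tier1 5 > Native/tier2 3 > Email/tier2 2.
Podcast tier1 at 30: fill all 6 ; 27 left.
Podcast/tier2 (28): +4 ; 23 left.
Fill Social tier1 block (9 at 26) ; 14 left.
Radio tier1 at 17: fill all 8 ; 6 left.
6 remain; put them into Social tier2 at 16.
Total = 30×6 + 28×4 + 26×9 + 17×8 + 16×6 = 758.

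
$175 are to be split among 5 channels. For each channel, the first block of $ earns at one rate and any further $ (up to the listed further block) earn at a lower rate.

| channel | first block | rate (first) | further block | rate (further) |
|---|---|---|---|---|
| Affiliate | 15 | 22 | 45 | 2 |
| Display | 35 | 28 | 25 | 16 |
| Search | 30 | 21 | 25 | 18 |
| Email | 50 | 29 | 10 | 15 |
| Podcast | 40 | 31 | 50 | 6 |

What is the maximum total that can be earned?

Treat each block as its own option and order by rate: Podcast/tier1 31 > Email/tier1 29 > Display/tier1 28 > Affiliate/tier1 22 > Search/tier1 21 > Search/tier2 18 > Display/tier2 16 > Email/tier2 15 > Podcast/tier2 6 > Affiliate/tier2 2.
Podcast/tier1 (31): +40 → 135 left.
Email/tier1 (29): +50 → 85 left.
Display tier1 at 28: fill all 35 → 50 left.
Fill Affiliate tier1 block (15 at 22) → 35 left.
Search/tier1 (21): +30 → 5 left.
Search/tier2: +5 of 25 at 18; pool empty.
Total = 31×40 + 29×50 + 28×35 + 22×15 + 21×30 + 18×5 = 4720.

4720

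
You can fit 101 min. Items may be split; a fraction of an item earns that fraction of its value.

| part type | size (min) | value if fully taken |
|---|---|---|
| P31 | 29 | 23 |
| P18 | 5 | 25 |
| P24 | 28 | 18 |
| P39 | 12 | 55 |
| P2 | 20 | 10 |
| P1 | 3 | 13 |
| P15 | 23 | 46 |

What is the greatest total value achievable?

Best value per unit of size first: P18 25/5≈5, P39 55/12≈4.58, P1 13/3≈4.33, P15 46/23≈2, P31 23/29≈0.793, P24 18/28≈0.643, P2 10/20≈0.5.
Take all of P18 (5 min, value 25) → 96 min left.
Take all of P39 (12 min, value 55) → 84 min left.
All 3 min of P1 fit (value 13) → 81 remain.
P15: take in full, 23 min for value 46 → 58 left.
Take all of P31 (29 min, value 23) → 29 min left.
Take all of P24 (28 min, value 18) → 1 min left.
Only 1 min remain; take 1/20 of P2 for value 10×1/20 = 0.5.
Total value = 180.5.

180.5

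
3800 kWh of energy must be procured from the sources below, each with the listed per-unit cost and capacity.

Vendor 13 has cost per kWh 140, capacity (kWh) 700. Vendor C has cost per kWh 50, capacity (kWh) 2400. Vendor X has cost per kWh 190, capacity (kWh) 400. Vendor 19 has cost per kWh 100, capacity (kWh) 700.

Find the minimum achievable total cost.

Cheapest first:
Take 2400 from Vendor C at 50 ; need 1400 more.
Vendor 19 (100): use full 700 ; 700 kWh to go.
Take 700 from Vendor 13 at 140 ; need 0 more.
Vendor X: unused.
Cost = 2400×50 + 700×100 + 700×140 = 288000.

288000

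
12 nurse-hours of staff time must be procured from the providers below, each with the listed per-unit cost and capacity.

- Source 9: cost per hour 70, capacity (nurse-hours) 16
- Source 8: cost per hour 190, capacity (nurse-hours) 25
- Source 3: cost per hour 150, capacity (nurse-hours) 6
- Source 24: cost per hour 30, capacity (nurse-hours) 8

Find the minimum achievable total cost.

Use providers in increasing cost order.
Source 24 at 30: take all 8 nurse-hours — 4 still needed.
Source 9 (70): take the remaining 4 — done.
Source 3, Source 8: unused.
Cost = 8×30 + 4×70 = 520.

520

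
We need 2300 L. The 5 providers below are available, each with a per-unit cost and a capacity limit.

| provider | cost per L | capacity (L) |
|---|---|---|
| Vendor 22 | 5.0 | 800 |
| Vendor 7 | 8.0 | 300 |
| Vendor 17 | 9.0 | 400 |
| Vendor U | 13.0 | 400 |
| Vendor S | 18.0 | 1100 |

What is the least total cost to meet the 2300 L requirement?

Fill from the cheapest provider first.
Vendor 22 (5.0): use full 800 — 1500 L to go.
Take 300 from Vendor 7 at 8.0 — need 1200 more.
Vendor 17 at 9.0: take all 400 L — 800 still needed.
Vendor U at 13.0: take all 400 L — 400 still needed.
Vendor S (18.0): take the remaining 400 — done.
Cost = 800×5.0 + 300×8.0 + 400×9.0 + 400×13.0 + 400×18.0 = 22400.

22400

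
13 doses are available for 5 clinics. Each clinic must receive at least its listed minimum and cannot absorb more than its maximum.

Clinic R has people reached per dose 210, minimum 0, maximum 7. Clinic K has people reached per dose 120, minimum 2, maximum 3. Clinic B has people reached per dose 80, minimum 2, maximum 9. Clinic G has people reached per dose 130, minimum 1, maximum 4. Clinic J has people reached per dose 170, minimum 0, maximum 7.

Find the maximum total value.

Meeting every minimum uses 0+2+2+1+0 = 5 doses, leaving 8.
Order the clinics by people reached per dose: Clinic R 210 > Clinic J 170 > Clinic G 130 > Clinic K 120 > Clinic B 80.
Clinic R takes 7 more to reach its cap of 7 — 1 left.
Clinic J has room for 7 more but only 1 remain, so it gets 1.
Total = 210×7 + 120×2 + 80×2 + 130×1 + 170×1 = 2170.

2170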